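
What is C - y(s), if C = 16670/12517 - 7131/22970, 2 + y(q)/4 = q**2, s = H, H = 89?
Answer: -9107047010067/287515490 ≈ -31675.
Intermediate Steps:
s = 89
y(q) = -8 + 4*q**2
C = 293651173/287515490 (C = 16670*(1/12517) - 7131*1/22970 = 16670/12517 - 7131/22970 = 293651173/287515490 ≈ 1.0213)
C - y(s) = 293651173/287515490 - (-8 + 4*89**2) = 293651173/287515490 - (-8 + 4*7921) = 293651173/287515490 - (-8 + 31684) = 293651173/287515490 - 1*31676 = 293651173/287515490 - 31676 = -9107047010067/287515490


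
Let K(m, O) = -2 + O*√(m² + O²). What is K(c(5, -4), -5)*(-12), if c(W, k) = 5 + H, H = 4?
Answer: 24 + 60*√106 ≈ 641.74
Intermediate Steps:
c(W, k) = 9 (c(W, k) = 5 + 4 = 9)
K(m, O) = -2 + O*√(O² + m²)
K(c(5, -4), -5)*(-12) = (-2 - 5*√((-5)² + 9²))*(-12) = (-2 - 5*√(25 + 81))*(-12) = (-2 - 5*√106)*(-12) = 24 + 60*√106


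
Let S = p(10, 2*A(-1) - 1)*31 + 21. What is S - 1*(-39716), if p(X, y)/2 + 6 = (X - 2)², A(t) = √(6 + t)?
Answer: 43333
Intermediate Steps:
p(X, y) = -12 + 2*(-2 + X)² (p(X, y) = -12 + 2*(X - 2)² = -12 + 2*(-2 + X)²)
S = 3617 (S = (-12 + 2*(-2 + 10)²)*31 + 21 = (-12 + 2*8²)*31 + 21 = (-12 + 2*64)*31 + 21 = (-12 + 128)*31 + 21 = 116*31 + 21 = 3596 + 21 = 3617)
S - 1*(-39716) = 3617 - 1*(-39716) = 3617 + 39716 = 43333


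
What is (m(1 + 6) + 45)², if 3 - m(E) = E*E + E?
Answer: 64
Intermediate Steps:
m(E) = 3 - E - E² (m(E) = 3 - (E*E + E) = 3 - (E² + E) = 3 - (E + E²) = 3 + (-E - E²) = 3 - E - E²)
(m(1 + 6) + 45)² = ((3 - (1 + 6) - (1 + 6)²) + 45)² = ((3 - 1*7 - 1*7²) + 45)² = ((3 - 7 - 1*49) + 45)² = ((3 - 7 - 49) + 45)² = (-53 + 45)² = (-8)² = 64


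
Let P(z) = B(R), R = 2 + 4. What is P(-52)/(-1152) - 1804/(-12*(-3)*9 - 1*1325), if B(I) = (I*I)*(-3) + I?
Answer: 33035/17472 ≈ 1.8907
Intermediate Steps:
R = 6
B(I) = I - 3*I**2 (B(I) = I**2*(-3) + I = -3*I**2 + I = I - 3*I**2)
P(z) = -102 (P(z) = 6*(1 - 3*6) = 6*(1 - 18) = 6*(-17) = -102)
P(-52)/(-1152) - 1804/(-12*(-3)*9 - 1*1325) = -102/(-1152) - 1804/(-12*(-3)*9 - 1*1325) = -102*(-1/1152) - 1804/(36*9 - 1325) = 17/192 - 1804/(324 - 1325) = 17/192 - 1804/(-1001) = 17/192 - 1804*(-1/1001) = 17/192 + 164/91 = 33035/17472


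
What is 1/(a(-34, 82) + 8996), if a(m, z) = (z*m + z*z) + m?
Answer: 1/12898 ≈ 7.7531e-5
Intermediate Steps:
a(m, z) = m + z² + m*z (a(m, z) = (m*z + z²) + m = (z² + m*z) + m = m + z² + m*z)
1/(a(-34, 82) + 8996) = 1/((-34 + 82² - 34*82) + 8996) = 1/((-34 + 6724 - 2788) + 8996) = 1/(3902 + 8996) = 1/12898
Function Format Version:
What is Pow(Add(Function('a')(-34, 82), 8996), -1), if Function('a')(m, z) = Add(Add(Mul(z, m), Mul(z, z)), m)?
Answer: Rational(1, 12898) ≈ 7.7531e-5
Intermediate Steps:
Function('a')(m, z) = Add(m, Pow(z, 2), Mul(m, z)) (Function('a')(m, z) = Add(Add(Mul(m, z), Pow(z, 2)), m) = Add(Add(Pow(z, 2), Mul(m, z)), m) = Add(m, Pow(z, 2), Mul(m, z)))
Pow(Add(Function('a')(-34, 82), 8996), -1) = Pow(Add(Add(-34, Pow(82, 2), Mul(-34, 82)), 8996), -1) = Pow(Add(Add(-34, 6724, -2788), 8996), -1) = Pow(Add(3902, 8996), -1) = Pow(12898, -1) = Rational(1, 12898)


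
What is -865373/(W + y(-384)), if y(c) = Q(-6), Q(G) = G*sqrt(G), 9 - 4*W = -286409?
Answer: -247858403914/20508818545 - 20768952*I*sqrt(6)/20508818545 ≈ -12.085 - 0.0024806*I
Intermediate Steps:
W = 143209/2 (W = 9/4 - 1/4*(-286409) = 9/4 + 286409/4 = 143209/2 ≈ 71605.)
Q(G) = G**(3/2)
y(c) = -6*I*sqrt(6) (y(c) = (-6)**(3/2) = -6*I*sqrt(6))
-865373/(W + y(-384)) = -865373/(143209/2 - 6*I*sqrt(6))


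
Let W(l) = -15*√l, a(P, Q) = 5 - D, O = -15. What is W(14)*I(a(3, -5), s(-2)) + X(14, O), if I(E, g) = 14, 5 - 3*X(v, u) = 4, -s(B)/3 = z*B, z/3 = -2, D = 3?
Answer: ⅓ - 210*√14 ≈ -785.42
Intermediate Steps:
z = -6 (z = 3*(-2) = -6)
s(B) = 18*B (s(B) = -(-18)*B = 18*B)
a(P, Q) = 2 (a(P, Q) = 5 - 1*3 = 5 - 3 = 2)
X(v, u) = ⅓ (X(v, u) = 5/3 - ⅓*4 = 5/3 - 4/3 = ⅓)
W(14)*I(a(3, -5), s(-2)) + X(14, O) = -15*√14*14 + ⅓ = -210*√14 + ⅓ = ⅓ - 210*√14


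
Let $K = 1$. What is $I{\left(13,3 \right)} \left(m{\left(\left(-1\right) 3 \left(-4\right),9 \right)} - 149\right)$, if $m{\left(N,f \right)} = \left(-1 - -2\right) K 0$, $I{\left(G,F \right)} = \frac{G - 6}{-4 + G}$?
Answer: $- \frac{1043}{9} \approx -115.89$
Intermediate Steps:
$I{\left(G,F \right)} = \frac{-6 + G}{-4 + G}$
$m{\left(N,f \right)} = 0$ ($m{\left(N,f \right)} = \left(-1 - -2\right) 1 \cdot 0 = \left(-1 + 2\right) 1 \cdot 0 = 1 \cdot 1 \cdot 0 = 1 \cdot 0 = 0$)
$I{\left(13,3 \right)} \left(m{\left(\left(-1\right) 3 \left(-4\right),9 \right)} - 149\right) = \frac{-6 + 13}{-4 + 13} \left(0 - 149\right) = \frac{1}{9} \cdot 7 \left(-149\right) = \frac{7}{9} \left(-149\right) = - \frac{1043}{9}$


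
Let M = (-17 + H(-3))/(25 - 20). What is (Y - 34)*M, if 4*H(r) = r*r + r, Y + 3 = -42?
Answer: 2449/10 ≈ 244.90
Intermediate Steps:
Y = -45 (Y = -3 - 42 = -45)
H(r) = r/4 + r**2/4 (H(r) = (r*r + r)/4 = (r**2 + r)/4 = (r + r**2)/4 = r/4 + r**2/4)
M = -31/10 (M = (-17 + (1/4)*(-3)*(1 - 3))/(25 - 20) = (-17 + (1/4)*(-3)*(-2))/5 = (-17 + 3/2)*(1/5) = -31/2*1/5 = -31/10 ≈ -3.1000)
(Y - 34)*M = (-45 - 34)*(-31/10) = -79*(-31/10) = 2449/10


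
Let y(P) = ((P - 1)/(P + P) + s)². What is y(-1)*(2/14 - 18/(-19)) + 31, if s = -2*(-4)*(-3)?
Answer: 80828/133 ≈ 607.73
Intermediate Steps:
s = -24 (s = 8*(-3) = -24)
y(P) = (-24 + (-1 + P)/(2*P))² (y(P) = ((P - 1)/(P + P) - 24)² = ((-1 + P)/((2*P)) - 24)² = ((-1 + P)*(1/(2*P)) - 24)² = ((-1 + P)/(2*P) - 24)² = (-24 + (-1 + P)/(2*P))²)
y(-1)*(2/14 - 18/(-19)) + 31 = ((¼)*(1 + 47*(-1))²/(-1)²)*(2/14 - 18/(-19)) + 31 = ((¼)*1*(1 - 47)²)*(2*(1/14) - 18*(-1/19)) + 31 = ((¼)*1*(-46)²)*(⅐ + 18/19) + 31 = ((¼)*1*2116)*(145/133) + 31 = 529*(145/133) + 31 = 76705/133 + 31 = 80828/133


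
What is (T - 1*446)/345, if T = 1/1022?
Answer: -151937/117530 ≈ -1.2928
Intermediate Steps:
T = 1/1022 ≈ 0.00097847
(T - 1*446)/345 = (1/1022 - 1*446)/345 = (1/1022 - 446)*(1/345) = -455811/1022*1/345 = -151937/117530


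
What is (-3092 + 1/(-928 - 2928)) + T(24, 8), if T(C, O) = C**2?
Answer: -9701697/3856 ≈ -2516.0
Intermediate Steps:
(-3092 + 1/(-928 - 2928)) + T(24, 8) = (-3092 + 1/(-928 - 2928)) + 24**2 = (-3092 + 1/(-3856)) + 576 = (-3092 - 1/3856) + 576 = -11922753/3856 + 576 = -9701697/3856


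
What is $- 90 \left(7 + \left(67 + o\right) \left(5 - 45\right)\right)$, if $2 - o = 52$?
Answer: $60570$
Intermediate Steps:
$o = -50$ ($o = 2 - 52 = -50$)
$- 90 \left(7 + \left(67 + o\right) \left(5 - 45\right)\right) = - 90 \left(7 + \left(67 - 50\right) \left(5 - 45\right)\right) = - 90 \left(7 + 17 \left(-40\right)\right) = - 90 \left(7 - 680\right) = \left(-90\right) \left(-673\right) = 60570$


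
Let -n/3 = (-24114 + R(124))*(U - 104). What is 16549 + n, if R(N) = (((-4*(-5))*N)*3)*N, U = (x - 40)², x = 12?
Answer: -1832813291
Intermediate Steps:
U = 784 (U = (12 - 40)² = (-28)² = 784)
R(N) = 60*N² (R(N) = ((20*N)*3)*N = (60*N)*N = 60*N²)
n = -1832829840 (n = -3*(-24114 + 60*124²)*(784 - 104) = -3*(-24114 + 60*15376)*680 = -3*(-24114 + 922560)*680 = -2695338*680 = -3*610943280 = -1832829840)
16549 + n = 16549 - 1832829840 = -1832813291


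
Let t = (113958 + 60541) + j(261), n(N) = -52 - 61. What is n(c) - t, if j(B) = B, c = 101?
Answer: -174873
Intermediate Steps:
n(N) = -113
t = 174760 (t = (113958 + 60541) + 261 = 174499 + 261 = 174760)
n(c) - t = -113 - 1*174760 = -113 - 174760 = -174873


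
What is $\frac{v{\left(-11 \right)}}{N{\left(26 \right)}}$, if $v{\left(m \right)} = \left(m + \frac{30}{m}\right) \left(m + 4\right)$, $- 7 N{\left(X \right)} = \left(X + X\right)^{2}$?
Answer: $- \frac{7399}{29744} \approx -0.24876$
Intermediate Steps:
$N{\left(X \right)} = - \frac{4 X^{2}}{7}$ ($N{\left(X \right)} = - \frac{\left(X + X\right)^{2}}{7} = - \frac{\left(2 X\right)^{2}}{7} = - \frac{4 X^{2}}{7}$)
$v{\left(m \right)} = \left(4 + m\right) \left(m + \frac{30}{m}\right)$ ($v{\left(m \right)} = \left(m + \frac{30}{m}\right) \left(4 + m\right) = \left(4 + m\right) \left(m + \frac{30}{m}\right)$)
$\frac{v{\left(-11 \right)}}{N{\left(26 \right)}} = \frac{30 + \left(-11\right)^{2} + 4 \left(-11\right) + \frac{120}{-11}}{\left(- \frac{4}{7}\right) 26^{2}} = \frac{30 + 121 - 44 + 120 \left(- \frac{1}{11}\right)}{\left(- \frac{4}{7}\right) 676} = \frac{30 + 121 - 44 - \frac{120}{11}}{- \frac{2704}{7}} = \frac{1057}{11} \left(- \frac{7}{2704}\right) = - \frac{7399}{29744}$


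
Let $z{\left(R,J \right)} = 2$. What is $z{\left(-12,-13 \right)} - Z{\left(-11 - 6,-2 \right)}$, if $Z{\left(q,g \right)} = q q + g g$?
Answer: $-291$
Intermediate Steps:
$Z{\left(q,g \right)} = g^{2} + q^{2}$ ($Z{\left(q,g \right)} = q^{2} + g^{2} = g^{2} + q^{2}$)
$z{\left(-12,-13 \right)} - Z{\left(-11 - 6,-2 \right)} = 2 - \left(\left(-2\right)^{2} + \left(-11 - 6\right)^{2}\right) = 2 - \left(4 + \left(-17\right)^{2}\right) = 2 - \left(4 + 289\right) = 2 - 293 = -291$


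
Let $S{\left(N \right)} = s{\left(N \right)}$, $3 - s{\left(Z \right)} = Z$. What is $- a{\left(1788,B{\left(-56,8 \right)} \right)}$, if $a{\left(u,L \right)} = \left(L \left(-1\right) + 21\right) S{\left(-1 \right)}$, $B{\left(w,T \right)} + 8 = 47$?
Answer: $72$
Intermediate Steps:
$s{\left(Z \right)} = 3 - Z$
$B{\left(w,T \right)} = 39$ ($B{\left(w,T \right)} = -8 + 47 = 39$)
$S{\left(N \right)} = 3 - N$
$a{\left(u,L \right)} = 84 - 4 L$ ($a{\left(u,L \right)} = \left(L \left(-1\right) + 21\right) \left(3 - -1\right) = \left(- L + 21\right) \left(3 + 1\right) = \left(21 - L\right) 4 = 84 - 4 L$)
$- a{\left(1788,B{\left(-56,8 \right)} \right)} = - (84 - 156) = \left(-1\right) \left(-72\right) = 72$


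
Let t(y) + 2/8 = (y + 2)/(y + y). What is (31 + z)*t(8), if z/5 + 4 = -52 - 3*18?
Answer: -1557/8 ≈ -194.63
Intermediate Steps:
z = -550 (z = -20 + 5*(-52 - 3*18) = -20 + 5*(-52 - 54) = -20 + 5*(-106) = -20 - 530 = -550)
t(y) = -1/4 + (2 + y)/(2*y) (t(y) = -1/4 + (y + 2)/(y + y) = -1/4 + (2 + y)/((2*y)) = -1/4 + (2 + y)*(1/(2*y)) = -1/4 + (2 + y)/(2*y))
(31 + z)*t(8) = (31 - 550)*((1/4)*(4 + 8)/8) = -519*12/(4*8) = -519*3/8 = -1557/8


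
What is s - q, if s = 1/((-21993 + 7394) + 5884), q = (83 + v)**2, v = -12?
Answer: -43932316/8715 ≈ -5041.0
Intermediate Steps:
q = 5041 (q = (83 - 12)**2 = 71**2 = 5041)
s = -1/8715 (s = 1/(-14599 + 5884) = 1/(-8715) = -1/8715 ≈ -0.00011474)
s - q = -1/8715 - 1*5041 = -1/8715 - 5041 = -43932316/8715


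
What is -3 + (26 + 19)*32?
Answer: 1437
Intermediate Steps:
-3 + (26 + 19)*32 = -3 + 45*32 = -3 + 1440 = 1437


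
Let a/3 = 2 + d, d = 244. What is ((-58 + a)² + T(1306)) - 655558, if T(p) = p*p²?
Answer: 2227367458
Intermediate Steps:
T(p) = p³
a = 738 (a = 3*(2 + 244) = 3*246 = 738)
((-58 + a)² + T(1306)) - 655558 = ((-58 + 738)² + 1306³) - 655558 = (680² + 2227560616) - 655558 = (462400 + 2227560616) - 655558 = 2228023016 - 655558 = 2227367458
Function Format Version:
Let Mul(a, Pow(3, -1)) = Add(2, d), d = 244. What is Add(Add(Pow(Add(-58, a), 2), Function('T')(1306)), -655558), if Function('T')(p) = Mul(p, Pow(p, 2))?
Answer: 2227367458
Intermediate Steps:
Function('T')(p) = Pow(p, 3)
a = 738 (a = Mul(3, Add(2, 244)) = Mul(3, 246) = 738)
Add(Add(Pow(Add(-58, a), 2), Function('T')(1306)), -655558) = Add(Add(Pow(Add(-58, 738), 2), Pow(1306, 3)), -655558) = Add(Add(Pow(680, 2), 2227560616), -655558) = Add(Add(462400, 2227560616), -655558) = Add(2228023016, -655558) = 2227367458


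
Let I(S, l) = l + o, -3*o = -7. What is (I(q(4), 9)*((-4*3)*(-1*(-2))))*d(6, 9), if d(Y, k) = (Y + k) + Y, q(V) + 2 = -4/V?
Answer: -5712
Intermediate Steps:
o = 7/3 (o = -⅓*(-7) = 7/3 ≈ 2.3333)
q(V) = -2 - 4/V
d(Y, k) = k + 2*Y
I(S, l) = 7/3 + l (I(S, l) = l + 7/3 = 7/3 + l)
(I(q(4), 9)*((-4*3)*(-1*(-2))))*d(6, 9) = ((7/3 + 9)*((-4*3)*(-1*(-2))))*(9 + 2*6) = (34*(-12*2)/3)*(9 + 12) = ((34/3)*(-24))*21 = -272*21 = -5712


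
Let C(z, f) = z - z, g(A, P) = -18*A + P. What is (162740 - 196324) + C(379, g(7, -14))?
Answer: -33584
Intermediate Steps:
g(A, P) = P - 18*A
C(z, f) = 0
(162740 - 196324) + C(379, g(7, -14)) = (162740 - 196324) + 0 = -33584 + 0 = -33584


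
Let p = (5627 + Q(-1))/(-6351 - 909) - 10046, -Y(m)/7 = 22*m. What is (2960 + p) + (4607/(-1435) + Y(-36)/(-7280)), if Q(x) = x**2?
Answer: -32011249133/4514510 ≈ -7090.8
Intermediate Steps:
Y(m) = -154*m
p = -6078299/605 (p = (5627 + (-1)**2)/(-6351 - 909) - 10046 = (5627 + 1)/(-7260) - 10046 = 5628*(-1/7260) - 10046 = -469/605 - 10046 = -6078299/605 ≈ -10047.)
(2960 + p) + (4607/(-1435) + Y(-36)/(-7280)) = (2960 - 6078299/605) + (4607/(-1435) - 154*(-36)/(-7280)) = -4287499/605 + (4607*(-1/1435) + 5544*(-1/7280)) = -4287499/605 + (-4607/1435 - 99/130) = -4287499/605 - 29639/7462 = -32011249133/4514510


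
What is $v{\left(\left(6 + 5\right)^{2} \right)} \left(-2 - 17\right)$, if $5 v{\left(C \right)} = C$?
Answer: $- \frac{2299}{5} \approx -459.8$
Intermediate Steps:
$v{\left(C \right)} = \frac{C}{5}$
$v{\left(\left(6 + 5\right)^{2} \right)} \left(-2 - 17\right) = \frac{\left(6 + 5\right)^{2}}{5} \left(-2 - 17\right) = \frac{11^{2}}{5} \left(-19\right) = \frac{1}{5} \cdot 121 \left(-19\right) = \frac{121}{5} \left(-19\right) = - \frac{2299}{5}$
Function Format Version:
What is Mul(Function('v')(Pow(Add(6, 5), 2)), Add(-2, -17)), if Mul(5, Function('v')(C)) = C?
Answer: Rational(-2299, 5) ≈ -459.80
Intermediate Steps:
Function('v')(C) = Mul(Rational(1, 5), C)
Mul(Function('v')(Pow(Add(6, 5), 2)), Add(-2, -17)) = Mul(Mul(Rational(1, 5), Pow(Add(6, 5), 2)), Add(-2, -17)) = Mul(Mul(Rational(1, 5), Pow(11, 2)), -19) = Mul(Mul(Rational(1, 5), 121), -19) = Mul(Rational(121, 5), -19) = Rational(-2299, 5)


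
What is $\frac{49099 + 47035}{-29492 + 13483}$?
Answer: $- \frac{96134}{16009} \approx -6.005$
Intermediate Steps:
$\frac{49099 + 47035}{-29492 + 13483} = \frac{96134}{-16009} = 96134 \left(- \frac{1}{16009}\right) = - \frac{96134}{16009}$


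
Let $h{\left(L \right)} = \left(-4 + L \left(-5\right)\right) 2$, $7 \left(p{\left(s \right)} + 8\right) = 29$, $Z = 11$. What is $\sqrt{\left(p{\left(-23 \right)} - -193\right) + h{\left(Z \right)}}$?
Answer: $\frac{\sqrt{3486}}{7} \approx 8.4346$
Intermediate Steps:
$p{\left(s \right)} = - \frac{27}{7}$ ($p{\left(s \right)} = -8 + \frac{1}{7} \cdot 29 = -8 + \frac{29}{7} = - \frac{27}{7}$)
$h{\left(L \right)} = -8 - 10 L$ ($h{\left(L \right)} = \left(-4 - 5 L\right) 2 = -8 - 10 L$)
$\sqrt{\left(p{\left(-23 \right)} - -193\right) + h{\left(Z \right)}} = \sqrt{\left(- \frac{27}{7} - -193\right) - 118} = \sqrt{\left(- \frac{27}{7} + 193\right) - 118} = \sqrt{\frac{1324}{7} - 118} = \sqrt{\frac{498}{7}} = \frac{\sqrt{3486}}{7}$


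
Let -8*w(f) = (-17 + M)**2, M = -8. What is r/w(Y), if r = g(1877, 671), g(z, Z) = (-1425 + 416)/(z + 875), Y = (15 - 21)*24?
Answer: 1009/215000 ≈ 0.0046930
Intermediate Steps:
Y = -144 (Y = -6*24 = -144)
g(z, Z) = -1009/(875 + z)
r = -1009/2752 (r = -1009/(875 + 1877) = -1009/2752 ≈ -0.36664)
w(f) = -625/8 (w(f) = -(-17 - 8)**2/8 = -1/8*(-25)**2 = -1/8*625 = -625/8)
r/w(Y) = -1009/(2752*(-625/8)) = -1009/2752*(-8/625) = 1009/215000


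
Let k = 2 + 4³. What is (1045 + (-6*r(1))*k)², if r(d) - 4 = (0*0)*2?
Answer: 290521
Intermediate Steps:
r(d) = 4 (r(d) = 4 + (0*0)*2 = 4 + 0*2 = 4 + 0 = 4)
k = 66 (k = 2 + 64 = 66)
(1045 + (-6*r(1))*k)² = (1045 - 6*4*66)² = (1045 - 24*66)² = (1045 - 1584)² = (-539)² = 290521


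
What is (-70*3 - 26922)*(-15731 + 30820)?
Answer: -409394748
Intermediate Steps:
(-70*3 - 26922)*(-15731 + 30820) = (-210 - 26922)*15089 = -27132*15089 = -409394748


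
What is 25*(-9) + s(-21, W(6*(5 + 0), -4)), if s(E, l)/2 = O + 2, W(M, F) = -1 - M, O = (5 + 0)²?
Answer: -171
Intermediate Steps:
O = 25 (O = 5² = 25)
s(E, l) = 54 (s(E, l) = 2*(25 + 2) = 2*27 = 54)
25*(-9) + s(-21, W(6*(5 + 0), -4)) = 25*(-9) + 54 = -225 + 54 = -171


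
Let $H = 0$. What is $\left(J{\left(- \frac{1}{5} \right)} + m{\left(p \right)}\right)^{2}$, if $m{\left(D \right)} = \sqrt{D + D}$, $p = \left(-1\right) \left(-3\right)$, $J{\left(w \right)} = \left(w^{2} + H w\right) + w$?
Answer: $\frac{3766}{625} - \frac{8 \sqrt{6}}{25} \approx 5.2418$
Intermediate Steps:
$J{\left(w \right)} = w + w^{2}$ ($J{\left(w \right)} = \left(w^{2} + 0 w\right) + w = \left(w^{2} + 0\right) + w = w^{2} + w = w + w^{2}$)
$p = 3$
$m{\left(D \right)} = \sqrt{2} \sqrt{D}$ ($m{\left(D \right)} = \sqrt{2 D} = \sqrt{2} \sqrt{D}$)
$\left(J{\left(- \frac{1}{5} \right)} + m{\left(p \right)}\right)^{2} = \left(- \frac{1}{5} \left(1 - \frac{1}{5}\right) + \sqrt{2} \sqrt{3}\right)^{2} = \left(\left(-1\right) \frac{1}{5} \left(1 - \frac{1}{5}\right) + \sqrt{6}\right)^{2} = \left(- \frac{1 - \frac{1}{5}}{5} + \sqrt{6}\right)^{2} = \left(\left(- \frac{1}{5}\right) \frac{4}{5} + \sqrt{6}\right)^{2} = \left(- \frac{4}{25} + \sqrt{6}\right)^{2}$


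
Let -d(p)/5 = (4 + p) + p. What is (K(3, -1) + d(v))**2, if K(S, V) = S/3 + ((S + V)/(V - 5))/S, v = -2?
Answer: 64/81 ≈ 0.79012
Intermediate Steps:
d(p) = -20 - 10*p (d(p) = -5*((4 + p) + p) = -5*(4 + 2*p) = -20 - 10*p)
K(S, V) = S/3 + (S + V)/(S*(-5 + V)) (K(S, V) = S*(1/3) + ((S + V)/(-5 + V))/S = S/3 + ((S + V)/(-5 + V))/S = S/3 + (S + V)/(S*(-5 + V)))
(K(3, -1) + d(v))**2 = ((3 - 1 - 5/3*3**2 + (1/3)*(-1)*3**2)/(3*(-5 - 1)) + (-20 - 10*(-2)))**2 = ((1/3)*(3 - 1 - 5/3*9 + (1/3)*(-1)*9)/(-6) + (-20 + 20))**2 = ((1/3)*(-1/6)*(3 - 1 - 15 - 3) + 0)**2 = ((1/3)*(-1/6)*(-16) + 0)**2 = (8/9 + 0)**2 = (8/9)**2 = 64/81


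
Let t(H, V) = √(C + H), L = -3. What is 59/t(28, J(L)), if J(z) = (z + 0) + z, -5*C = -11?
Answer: 59*√755/151 ≈ 10.736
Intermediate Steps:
C = 11/5 (C = -⅕*(-11) = 11/5 ≈ 2.2000)
J(z) = 2*z (J(z) = z + z = 2*z)
t(H, V) = √(11/5 + H)
59/t(28, J(L)) = 59/((√(55 + 25*28)/5)) = 59/((√(55 + 700)/5)) = 59/((√755/5)) = 59*(√755/151) = 59*√755/151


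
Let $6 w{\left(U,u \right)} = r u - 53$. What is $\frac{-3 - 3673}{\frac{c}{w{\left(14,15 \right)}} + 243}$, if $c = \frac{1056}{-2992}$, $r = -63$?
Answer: $- \frac{31183508}{2061387} \approx -15.127$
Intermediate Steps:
$w{\left(U,u \right)} = - \frac{53}{6} - \frac{21 u}{2}$ ($w{\left(U,u \right)} = \frac{- 63 u - 53}{6} = \frac{-53 - 63 u}{6} = - \frac{53}{6} - \frac{21 u}{2}$)
$c = - \frac{6}{17}$ ($c = 1056 \left(- \frac{1}{2992}\right) = - \frac{6}{17} \approx -0.35294$)
$\frac{-3 - 3673}{\frac{c}{w{\left(14,15 \right)}} + 243} = \frac{-3 - 3673}{- \frac{6}{17 \left(- \frac{53}{6} - \frac{315}{2}\right)} + 243} = - \frac{3676}{- \frac{6}{17 \left(- \frac{53}{6} - \frac{315}{2}\right)} + 243} = - \frac{3676}{- \frac{6}{17 \left(- \frac{499}{3}\right)} + 243} = - \frac{3676}{\left(- \frac{6}{17}\right) \left(- \frac{3}{499}\right) + 243} = - \frac{3676}{\frac{18}{8483} + 243} = - \frac{3676}{\frac{2061387}{8483}} = \left(-3676\right) \frac{8483}{2061387} = - \frac{31183508}{2061387}$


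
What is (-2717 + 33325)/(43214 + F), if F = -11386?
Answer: 7652/7957 ≈ 0.96167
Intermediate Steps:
(-2717 + 33325)/(43214 + F) = (-2717 + 33325)/(43214 - 11386) = 30608/31828 = 30608*(1/31828) = 7652/7957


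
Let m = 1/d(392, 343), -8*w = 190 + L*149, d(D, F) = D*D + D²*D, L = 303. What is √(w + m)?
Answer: I*√134499300843711/154056 ≈ 75.28*I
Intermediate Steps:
d(D, F) = D² + D³
w = -45337/8 (w = -(190 + 303*149)/8 = -(190 + 45147)/8 = -⅛*45337 = -45337/8 ≈ -5667.1)
m = 1/60389952 (m = 1/(392²*(1 + 392)) = 1/(153664*393) = 1/60389952 ≈ 1.6559e-8)
√(w + m) = √(-45337/8 + 1/60389952) = √(-342237406727/60389952) = I*√134499300843711/154056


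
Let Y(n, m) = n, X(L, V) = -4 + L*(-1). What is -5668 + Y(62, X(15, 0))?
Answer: -5606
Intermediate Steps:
X(L, V) = -4 - L
-5668 + Y(62, X(15, 0)) = -5668 + 62 = -5606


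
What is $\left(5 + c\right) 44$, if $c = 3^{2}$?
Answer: $616$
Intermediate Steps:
$c = 9$
$\left(5 + c\right) 44 = \left(5 + 9\right) 44 = 14 \cdot 44 = 616$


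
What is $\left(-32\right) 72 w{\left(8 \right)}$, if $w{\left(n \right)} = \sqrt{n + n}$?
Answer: $-9216$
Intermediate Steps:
$w{\left(n \right)} = \sqrt{2} \sqrt{n}$ ($w{\left(n \right)} = \sqrt{2 n} = \sqrt{2} \sqrt{n}$)
$\left(-32\right) 72 w{\left(8 \right)} = \left(-32\right) 72 \sqrt{2} \sqrt{8} = - 2304 \sqrt{2} \cdot 2 \sqrt{2} = \left(-2304\right) 4 = -9216$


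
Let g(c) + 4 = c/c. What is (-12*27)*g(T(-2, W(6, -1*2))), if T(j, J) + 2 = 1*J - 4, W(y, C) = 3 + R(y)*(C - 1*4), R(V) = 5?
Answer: 972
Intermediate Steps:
W(y, C) = -17 + 5*C (W(y, C) = 3 + 5*(C - 1*4) = 3 + 5*(C - 4) = 3 + 5*(-4 + C) = 3 + (-20 + 5*C) = -17 + 5*C)
T(j, J) = -6 + J (T(j, J) = -2 + (1*J - 4) = -2 + (J - 4) = -2 + (-4 + J) = -6 + J)
g(c) = -3 (g(c) = -4 + c/c = -4 + 1 = -3)
(-12*27)*g(T(-2, W(6, -1*2))) = -12*27*(-3) = -324*(-3) = 972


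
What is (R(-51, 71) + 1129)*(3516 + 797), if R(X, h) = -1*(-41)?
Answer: 5046210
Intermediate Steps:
R(X, h) = 41
(R(-51, 71) + 1129)*(3516 + 797) = (41 + 1129)*(3516 + 797) = 1170*4313 = 5046210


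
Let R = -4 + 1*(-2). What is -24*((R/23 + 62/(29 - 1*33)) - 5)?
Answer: 11460/23 ≈ 498.26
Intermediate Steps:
R = -6 (R = -4 - 2 = -6)
-24*((R/23 + 62/(29 - 1*33)) - 5) = -24*((-6/23 + 62/(29 - 1*33)) - 5) = -24*((-6*1/23 + 62/(29 - 33)) - 5) = -24*((-6/23 + 62/(-4)) - 5) = -24*((-6/23 + 62*(-¼)) - 5) = -24*((-6/23 - 31/2) - 5) = -24*(-725/46 - 5) = -24*(-955/46) = 11460/23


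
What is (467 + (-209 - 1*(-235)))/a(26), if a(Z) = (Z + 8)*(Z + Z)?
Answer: 29/104 ≈ 0.27885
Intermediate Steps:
a(Z) = 2*Z*(8 + Z) (a(Z) = (8 + Z)*(2*Z) = 2*Z*(8 + Z))
(467 + (-209 - 1*(-235)))/a(26) = (467 + (-209 - 1*(-235)))/((2*26*(8 + 26))) = (467 + (-209 + 235))/((2*26*34)) = (467 + 26)/1768 = 493*(1/1768) = 29/104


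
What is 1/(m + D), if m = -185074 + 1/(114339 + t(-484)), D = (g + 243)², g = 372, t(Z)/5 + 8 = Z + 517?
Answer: 114464/22108836065 ≈ 5.1773e-6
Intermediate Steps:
t(Z) = 2545 + 5*Z (t(Z) = -40 + 5*(Z + 517) = -40 + 5*(517 + Z) = -40 + (2585 + 5*Z) = 2545 + 5*Z)
D = 378225 (D = (372 + 243)² = 615² = 378225)
m = -21184310335/114464 (m = -185074 + 1/(114339 + (2545 + 5*(-484))) = -185074 + 1/(114339 + (2545 - 2420)) = -185074 + 1/(114339 + 125) = -185074 + 1/114464 = -21184310335/114464 ≈ -1.8507e+5)
1/(m + D) = 1/(-21184310335/114464 + 378225) = 1/(22108836065/114464) = 114464/22108836065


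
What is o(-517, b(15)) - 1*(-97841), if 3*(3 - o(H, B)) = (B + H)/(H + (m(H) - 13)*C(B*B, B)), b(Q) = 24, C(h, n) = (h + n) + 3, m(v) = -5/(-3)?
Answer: 2157753239/22053 ≈ 97844.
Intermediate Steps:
m(v) = 5/3 (m(v) = -5*(-1/3) = 5/3)
C(h, n) = 3 + h + n
o(H, B) = 3 - (B + H)/(3*(-34 + H - 34*B/3 - 34*B**2/3)) (o(H, B) = 3 - (B + H)/(3*(H + (5/3 - 13)*(3 + B*B + B))) = 3 - (B + H)/(3*(H - 34*(3 + B**2 + B)/3)) = 3 - (B + H)/(3*(H - 34*(3 + B + B**2)/3)) = 3 - (B + H)/(3*(H + (-34 - 34*B/3 - 34*B**2/3))) = 3 - (B + H)/(3*(-34 + H - 34*B/3 - 34*B**2/3)))
o(-517, b(15)) - 1*(-97841) = (-306 - 103*24 - 102*24**2 + 8*(-517))/(-102 - 34*24 - 34*24**2 + 3*(-517)) - 1*(-97841) = (-306 - 2472 - 102*576 - 4136)/(-102 - 816 - 34*576 - 1551) + 97841 = (-306 - 2472 - 58752 - 4136)/(-102 - 816 - 19584 - 1551) + 97841 = -65666/(-22053) + 97841 = -1/22053*(-65666) + 97841 = 65666/22053 + 97841 = 2157753239/22053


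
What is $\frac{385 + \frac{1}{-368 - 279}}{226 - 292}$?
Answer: $- \frac{124547}{21351} \approx -5.8333$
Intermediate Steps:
$\frac{385 + \frac{1}{-368 - 279}}{226 - 292} = \frac{385 + \frac{1}{-647}}{-66} = \left(385 - \frac{1}{647}\right) \left(- \frac{1}{66}\right) = \frac{249094}{647} \left(- \frac{1}{66}\right) = - \frac{124547}{21351}$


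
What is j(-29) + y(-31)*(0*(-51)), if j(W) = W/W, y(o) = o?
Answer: 1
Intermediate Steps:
j(W) = 1
j(-29) + y(-31)*(0*(-51)) = 1 - 0*(-51) = 1 - 31*0 = 1 + 0 = 1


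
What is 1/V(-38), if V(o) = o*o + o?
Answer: 1/1406 ≈ 0.00071124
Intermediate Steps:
V(o) = o + o² (V(o) = o² + o = o + o²)
1/V(-38) = 1/(-38*(1 - 38)) = 1/(-38*(-37)) = 1/1406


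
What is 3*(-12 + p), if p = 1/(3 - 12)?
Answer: -109/3 ≈ -36.333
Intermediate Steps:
p = -⅑ (p = 1/(-9) = -⅑ ≈ -0.11111)
3*(-12 + p) = 3*(-12 - ⅑) = 3*(-109/9) = -109/3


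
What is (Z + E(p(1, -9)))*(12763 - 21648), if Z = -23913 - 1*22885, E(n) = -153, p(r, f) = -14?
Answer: 417159635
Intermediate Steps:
Z = -46798 (Z = -23913 - 22885 = -46798)
(Z + E(p(1, -9)))*(12763 - 21648) = (-46798 - 153)*(12763 - 21648) = -46951*(-8885) = 417159635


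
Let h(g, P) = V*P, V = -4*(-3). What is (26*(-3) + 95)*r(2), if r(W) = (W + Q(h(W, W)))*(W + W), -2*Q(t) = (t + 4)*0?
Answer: 136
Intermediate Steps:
V = 12
h(g, P) = 12*P
Q(t) = 0 (Q(t) = -(t + 4)*0/2 = -(4 + t)*0/2 = -½*0 = 0)
r(W) = 2*W² (r(W) = (W + 0)*(W + W) = W*(2*W) = 2*W²)
(26*(-3) + 95)*r(2) = (26*(-3) + 95)*(2*2²) = (-78 + 95)*(2*4) = 17*8 = 136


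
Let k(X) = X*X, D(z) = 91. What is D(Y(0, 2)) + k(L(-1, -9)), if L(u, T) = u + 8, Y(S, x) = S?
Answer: 140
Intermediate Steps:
L(u, T) = 8 + u
k(X) = X²
D(Y(0, 2)) + k(L(-1, -9)) = 91 + (8 - 1)² = 91 + 7² = 91 + 49 = 140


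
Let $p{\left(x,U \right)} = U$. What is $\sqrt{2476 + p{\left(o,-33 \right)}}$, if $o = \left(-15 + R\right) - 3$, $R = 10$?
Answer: $\sqrt{2443} \approx 49.427$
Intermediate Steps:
$o = -8$ ($o = \left(-15 + 10\right) - 3 = -5 - 3 = -8$)
$\sqrt{2476 + p{\left(o,-33 \right)}} = \sqrt{2476 - 33} = \sqrt{2443}$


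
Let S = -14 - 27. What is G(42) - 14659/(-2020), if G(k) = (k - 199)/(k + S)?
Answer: -302481/2020 ≈ -149.74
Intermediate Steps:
S = -41
G(k) = (-199 + k)/(-41 + k) (G(k) = (k - 199)/(k - 41) = (-199 + k)/(-41 + k))
G(42) - 14659/(-2020) = (-199 + 42)/(-41 + 42) - 14659/(-2020) = -157/1 - 14659*(-1/2020) = 1*(-157) + 14659/2020 = -157 + 14659/2020 = -302481/2020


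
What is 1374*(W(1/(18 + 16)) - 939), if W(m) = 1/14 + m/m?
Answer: -9020997/7 ≈ -1.2887e+6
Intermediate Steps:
W(m) = 15/14 (W(m) = 1*(1/14) + 1 = 1/14 + 1 = 15/14)
1374*(W(1/(18 + 16)) - 939) = 1374*(15/14 - 939) = 1374*(-13131/14) = -9020997/7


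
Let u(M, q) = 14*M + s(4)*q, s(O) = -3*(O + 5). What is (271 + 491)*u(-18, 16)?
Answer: -521208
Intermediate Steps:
s(O) = -15 - 3*O (s(O) = -3*(5 + O) = -15 - 3*O)
u(M, q) = -27*q + 14*M (u(M, q) = 14*M + (-15 - 3*4)*q = 14*M + (-15 - 12)*q = 14*M - 27*q = -27*q + 14*M)
(271 + 491)*u(-18, 16) = (271 + 491)*(-27*16 + 14*(-18)) = 762*(-432 - 252) = 762*(-684) = -521208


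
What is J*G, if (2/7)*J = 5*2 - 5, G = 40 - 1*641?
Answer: -21035/2 ≈ -10518.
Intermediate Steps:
G = -601 (G = 40 - 641 = -601)
J = 35/2 (J = 7*(5*2 - 5)/2 = 7*(10 - 5)/2 = (7/2)*5 = 35/2 ≈ 17.500)
J*G = (35/2)*(-601) = -21035/2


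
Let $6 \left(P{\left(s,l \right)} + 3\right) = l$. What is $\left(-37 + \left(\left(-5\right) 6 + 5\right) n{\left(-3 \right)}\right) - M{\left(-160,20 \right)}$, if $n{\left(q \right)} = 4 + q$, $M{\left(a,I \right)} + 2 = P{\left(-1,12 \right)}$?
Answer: $-59$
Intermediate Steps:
$P{\left(s,l \right)} = -3 + \frac{l}{6}$
$M{\left(a,I \right)} = -3$ ($M{\left(a,I \right)} = -2 + \left(-3 + \frac{1}{6} \cdot 12\right) = -2 + \left(-3 + 2\right) = -2 - 1 = -3$)
$\left(-37 + \left(\left(-5\right) 6 + 5\right) n{\left(-3 \right)}\right) - M{\left(-160,20 \right)} = \left(-37 + \left(\left(-5\right) 6 + 5\right) \left(4 - 3\right)\right) - -3 = \left(-37 + \left(-30 + 5\right) 1\right) + 3 = \left(-37 - 25\right) + 3 = -62 + 3 = -59$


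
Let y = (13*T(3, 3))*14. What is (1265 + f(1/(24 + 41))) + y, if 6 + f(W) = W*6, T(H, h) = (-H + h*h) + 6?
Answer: 223801/65 ≈ 3443.1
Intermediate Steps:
T(H, h) = 6 + h² - H (T(H, h) = (-H + h²) + 6 = (h² - H) + 6 = 6 + h² - H)
f(W) = -6 + 6*W (f(W) = -6 + W*6 = -6 + 6*W)
y = 2184 (y = (13*(6 + 3² - 1*3))*14 = (13*(6 + 9 - 3))*14 = (13*12)*14 = 156*14 = 2184)
(1265 + f(1/(24 + 41))) + y = (1265 + (-6 + 6/(24 + 41))) + 2184 = (1265 + (-6 + 6/65)) + 2184 = (1265 - 384/65) + 2184 = 81841/65 + 2184 = 223801/65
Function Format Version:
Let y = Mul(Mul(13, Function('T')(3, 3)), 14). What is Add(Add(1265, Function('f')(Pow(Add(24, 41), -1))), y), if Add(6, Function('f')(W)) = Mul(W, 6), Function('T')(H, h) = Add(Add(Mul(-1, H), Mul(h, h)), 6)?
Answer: Rational(223801, 65) ≈ 3443.1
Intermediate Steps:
Function('T')(H, h) = Add(6, Pow(h, 2), Mul(-1, H)) (Function('T')(H, h) = Add(Add(Mul(-1, H), Pow(h, 2)), 6) = Add(Add(Pow(h, 2), Mul(-1, H)), 6) = Add(6, Pow(h, 2), Mul(-1, H)))
Function('f')(W) = Add(-6, Mul(6, W)) (Function('f')(W) = Add(-6, Mul(W, 6)) = Add(-6, Mul(6, W)))
y = 2184 (y = Mul(Mul(13, Add(6, Pow(3, 2), Mul(-1, 3))), 14) = Mul(Mul(13, Add(6, 9, -3)), 14) = Mul(Mul(13, 12), 14) = Mul(156, 14) = 2184)
Add(Add(1265, Function('f')(Pow(Add(24, 41), -1))), y) = Add(Add(1265, Add(-6, Mul(6, Pow(Add(24, 41), -1)))), 2184) = Add(Add(1265, Add(-6, Mul(6, Pow(65, -1)))), 2184) = Add(Add(1265, Add(-6, Mul(6, Rational(1, 65)))), 2184) = Add(Add(1265, Add(-6, Rational(6, 65))), 2184) = Add(Add(1265, Rational(-384, 65)), 2184) = Add(Rational(81841, 65), 2184) = Rational(223801, 65)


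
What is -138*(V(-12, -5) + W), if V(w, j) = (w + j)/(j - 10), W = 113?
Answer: -78752/5 ≈ -15750.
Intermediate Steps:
V(w, j) = (j + w)/(-10 + j)
-138*(V(-12, -5) + W) = -138*((-5 - 12)/(-10 - 5) + 113) = -138*(-17/(-15) + 113) = -138*(-1/15*(-17) + 113) = -138*(17/15 + 113) = -138*1712/15 = -78752/5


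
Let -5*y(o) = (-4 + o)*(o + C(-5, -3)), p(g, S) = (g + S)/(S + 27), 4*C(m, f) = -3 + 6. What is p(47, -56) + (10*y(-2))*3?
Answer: -1296/29 ≈ -44.690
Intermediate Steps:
C(m, f) = ¾ (C(m, f) = (-3 + 6)/4 = (¼)*3 = ¾)
p(g, S) = (S + g)/(27 + S)
y(o) = -(-4 + o)*(¾ + o)/5 (y(o) = -(-4 + o)*(o + ¾)/5 = -(-4 + o)*(¾ + o)/5)
p(47, -56) + (10*y(-2))*3 = (-56 + 47)/(27 - 56) + (10*(⅗ - ⅕*(-2)² + (13/20)*(-2)))*3 = -9/(-29) + (10*(⅗ - ⅕*4 - 13/10))*3 = -1/29*(-9) + (10*(⅗ - ⅘ - 13/10))*3 = 9/29 + (10*(-3/2))*3 = 9/29 - 15*3 = 9/29 - 45 = -1296/29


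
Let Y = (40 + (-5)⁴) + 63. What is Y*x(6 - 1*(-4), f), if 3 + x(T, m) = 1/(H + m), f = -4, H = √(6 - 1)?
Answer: -26936/11 - 728*√5/11 ≈ -2596.7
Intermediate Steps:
Y = 728 (Y = (40 + 625) + 63 = 665 + 63 = 728)
H = √5 ≈ 2.2361
x(T, m) = -3 + 1/(m + √5) (x(T, m) = -3 + 1/(√5 + m) = -3 + 1/(m + √5))
Y*x(6 - 1*(-4), f) = 728*((1 - 3*(-4) - 3*√5)/(-4 + √5)) = 728*((1 + 12 - 3*√5)/(-4 + √5)) = 728*((13 - 3*√5)/(-4 + √5)) = 728*(13 - 3*√5)/(-4 + √5)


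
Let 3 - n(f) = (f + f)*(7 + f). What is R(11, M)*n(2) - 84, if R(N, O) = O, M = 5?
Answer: -249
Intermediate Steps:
n(f) = 3 - 2*f*(7 + f) (n(f) = 3 - (f + f)*(7 + f) = 3 - 2*f*(7 + f))
R(11, M)*n(2) - 84 = 5*(3 - 14*2 - 2*2**2) - 84 = 5*(3 - 28 - 2*4) - 84 = 5*(3 - 28 - 8) - 84 = 5*(-33) - 84 = -165 - 84 = -249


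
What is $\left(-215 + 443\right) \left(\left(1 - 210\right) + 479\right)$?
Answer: $61560$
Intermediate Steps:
$\left(-215 + 443\right) \left(\left(1 - 210\right) + 479\right) = 228 \left(\left(1 - 210\right) + 479\right) = 228 \left(-209 + 479\right) = 228 \cdot 270 = 61560$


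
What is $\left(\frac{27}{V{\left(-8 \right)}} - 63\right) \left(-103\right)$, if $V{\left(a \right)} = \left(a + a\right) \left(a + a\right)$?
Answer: $\frac{1658403}{256} \approx 6478.1$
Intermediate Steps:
$V{\left(a \right)} = 4 a^{2}$ ($V{\left(a \right)} = 2 a 2 a = 4 a^{2}$)
$\left(\frac{27}{V{\left(-8 \right)}} - 63\right) \left(-103\right) = \left(\frac{27}{4 \left(-8\right)^{2}} - 63\right) \left(-103\right) = \left(\frac{27}{4 \cdot 64} - 63\right) \left(-103\right) = \left(\frac{27}{256} - 63\right) \left(-103\right) = \left(- \frac{16101}{256}\right) \left(-103\right) = \frac{1658403}{256}$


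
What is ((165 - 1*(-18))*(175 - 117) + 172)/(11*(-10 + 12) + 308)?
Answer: 5393/165 ≈ 32.685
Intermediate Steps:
((165 - 1*(-18))*(175 - 117) + 172)/(11*(-10 + 12) + 308) = ((165 + 18)*58 + 172)/(11*2 + 308) = (183*58 + 172)/(22 + 308) = (10614 + 172)/330 = 10786*(1/330) = 5393/165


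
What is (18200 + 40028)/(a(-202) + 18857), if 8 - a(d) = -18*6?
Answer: 58228/18973 ≈ 3.0690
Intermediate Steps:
a(d) = 116 (a(d) = 8 - (-18)*6 = 8 - 1*(-108) = 8 + 108 = 116)
(18200 + 40028)/(a(-202) + 18857) = (18200 + 40028)/(116 + 18857) = 58228/18973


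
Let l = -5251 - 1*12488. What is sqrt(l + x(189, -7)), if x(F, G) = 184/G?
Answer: I*sqrt(870499)/7 ≈ 133.29*I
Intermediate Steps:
l = -17739 (l = -5251 - 12488 = -17739)
sqrt(l + x(189, -7)) = sqrt(-17739 + 184/(-7)) = sqrt(-17739 + 184*(-1/7)) = sqrt(-17739 - 184/7) = sqrt(-124357/7) = I*sqrt(870499)/7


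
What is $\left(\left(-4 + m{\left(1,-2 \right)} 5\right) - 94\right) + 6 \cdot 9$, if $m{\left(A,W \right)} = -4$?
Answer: $-64$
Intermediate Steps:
$\left(\left(-4 + m{\left(1,-2 \right)} 5\right) - 94\right) + 6 \cdot 9 = \left(\left(-4 - 20\right) - 94\right) + 6 \cdot 9 = \left(\left(-4 - 20\right) - 94\right) + 54 = \left(-24 - 94\right) + 54 = -118 + 54 = -64$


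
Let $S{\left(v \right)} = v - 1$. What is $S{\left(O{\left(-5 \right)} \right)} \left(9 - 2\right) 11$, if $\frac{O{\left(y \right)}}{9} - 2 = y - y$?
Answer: $1309$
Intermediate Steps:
$O{\left(y \right)} = 18$ ($O{\left(y \right)} = 18 + 9 \left(y - y\right) = 18 + 9 \cdot 0 = 18 + 0 = 18$)
$S{\left(v \right)} = -1 + v$ ($S{\left(v \right)} = v - 1 = -1 + v$)
$S{\left(O{\left(-5 \right)} \right)} \left(9 - 2\right) 11 = \left(-1 + 18\right) \left(9 - 2\right) 11 = 17 \left(9 - 2\right) 11 = 17 \cdot 7 \cdot 11 = 119 \cdot 11 = 1309$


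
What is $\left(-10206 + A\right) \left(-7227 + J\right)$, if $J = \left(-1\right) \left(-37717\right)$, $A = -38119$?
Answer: $-1473429250$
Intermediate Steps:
$J = 37717$
$\left(-10206 + A\right) \left(-7227 + J\right) = \left(-10206 - 38119\right) \left(-7227 + 37717\right) = \left(-48325\right) 30490 = -1473429250$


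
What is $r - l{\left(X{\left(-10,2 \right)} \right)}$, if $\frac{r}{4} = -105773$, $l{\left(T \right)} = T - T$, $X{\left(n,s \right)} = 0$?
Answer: $-423092$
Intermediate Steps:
$l{\left(T \right)} = 0$
$r = -423092$ ($r = 4 \left(-105773\right) = -423092$)
$r - l{\left(X{\left(-10,2 \right)} \right)} = -423092 - 0 = -423092 + 0 = -423092$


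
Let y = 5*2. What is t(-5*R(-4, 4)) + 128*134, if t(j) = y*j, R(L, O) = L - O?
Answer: 17552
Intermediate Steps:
y = 10
t(j) = 10*j
t(-5*R(-4, 4)) + 128*134 = 10*(-5*(-4 - 1*4)) + 128*134 = 10*(-5*(-4 - 4)) + 17152 = 10*(-5*(-8)) + 17152 = 10*40 + 17152 = 400 + 17152 = 17552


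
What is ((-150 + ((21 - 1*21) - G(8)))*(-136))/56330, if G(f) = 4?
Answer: 10472/28165 ≈ 0.37181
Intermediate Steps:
((-150 + ((21 - 1*21) - G(8)))*(-136))/56330 = ((-150 + ((21 - 1*21) - 1*4))*(-136))/56330 = ((-150 + ((21 - 21) - 4))*(-136))*(1/56330) = ((-150 + (0 - 4))*(-136))*(1/56330) = ((-150 - 4)*(-136))*(1/56330) = -154*(-136)*(1/56330) = 20944*(1/56330) = 10472/28165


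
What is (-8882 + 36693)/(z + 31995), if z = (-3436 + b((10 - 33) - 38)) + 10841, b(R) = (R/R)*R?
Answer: 27811/39339 ≈ 0.70696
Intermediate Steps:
b(R) = R (b(R) = 1*R = R)
z = 7344 (z = (-3436 + ((10 - 33) - 38)) + 10841 = (-3436 + (-23 - 38)) + 10841 = (-3436 - 61) + 10841 = -3497 + 10841 = 7344)
(-8882 + 36693)/(z + 31995) = (-8882 + 36693)/(7344 + 31995) = 27811/39339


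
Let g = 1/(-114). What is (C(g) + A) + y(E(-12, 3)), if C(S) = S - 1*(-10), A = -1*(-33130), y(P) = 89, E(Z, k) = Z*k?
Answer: 3788105/114 ≈ 33229.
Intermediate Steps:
g = -1/114 ≈ -0.0087719
A = 33130
C(S) = 10 + S (C(S) = S + 10 = 10 + S)
(C(g) + A) + y(E(-12, 3)) = ((10 - 1/114) + 33130) + 89 = (1139/114 + 33130) + 89 = 3777959/114 + 89 = 3788105/114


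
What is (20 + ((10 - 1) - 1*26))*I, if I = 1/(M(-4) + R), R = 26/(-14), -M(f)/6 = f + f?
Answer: 21/323 ≈ 0.065015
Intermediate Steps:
M(f) = -12*f (M(f) = -6*(f + f) = -12*f)
R = -13/7 (R = 26*(-1/14) = -13/7 ≈ -1.8571)
I = 7/323 (I = 1/(-12*(-4) - 13/7) = 1/(48 - 13/7) = 1/(323/7) = 7/323 ≈ 0.021672)
(20 + ((10 - 1) - 1*26))*I = (20 + ((10 - 1) - 1*26))*(7/323) = (20 + (9 - 26))*(7/323) = (20 - 17)*(7/323) = 3*(7/323) = 21/323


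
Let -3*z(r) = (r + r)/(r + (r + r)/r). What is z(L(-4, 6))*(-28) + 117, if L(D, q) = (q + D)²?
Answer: 1165/9 ≈ 129.44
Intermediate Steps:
L(D, q) = (D + q)²
z(r) = -2*r/(3*(2 + r)) (z(r) = -(r + r)/(3*(r + (r + r)/r)) = -2*r/(3*(r + (2*r)/r)) = -2*r/(3*(r + 2)) = -2*r/(3*(2 + r)))
z(L(-4, 6))*(-28) + 117 = -2*(-4 + 6)²/(6 + 3*(-4 + 6)²)*(-28) + 117 = -2*2²/(6 + 3*2²)*(-28) + 117 = -2*4/(6 + 3*4)*(-28) + 117 = -2*4/(6 + 12)*(-28) + 117 = -2*4/18*(-28) + 117 = -2*4*1/18*(-28) + 117 = -4/9*(-28) + 117 = 112/9 + 117 = 1165/9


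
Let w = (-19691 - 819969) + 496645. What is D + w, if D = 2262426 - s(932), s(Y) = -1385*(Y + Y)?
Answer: 4501051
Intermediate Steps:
s(Y) = -2770*Y
w = -343015 (w = -839660 + 496645 = -343015)
D = 4844066 (D = 2262426 - (-2770)*932 = 2262426 - 1*(-2581640) = 2262426 + 2581640 = 4844066)
D + w = 4844066 - 343015 = 4501051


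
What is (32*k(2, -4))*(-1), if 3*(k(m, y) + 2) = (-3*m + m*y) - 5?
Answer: 800/3 ≈ 266.67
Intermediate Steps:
k(m, y) = -11/3 - m + m*y/3 (k(m, y) = -2 + ((-3*m + m*y) - 5)/3 = -2 + (-5 - 3*m + m*y)/3 = -2 + (-5/3 - m + m*y/3) = -11/3 - m + m*y/3)
(32*k(2, -4))*(-1) = (32*(-11/3 - 1*2 + (1/3)*2*(-4)))*(-1) = (32*(-11/3 - 2 - 8/3))*(-1) = (32*(-25/3))*(-1) = -800/3*(-1) = 800/3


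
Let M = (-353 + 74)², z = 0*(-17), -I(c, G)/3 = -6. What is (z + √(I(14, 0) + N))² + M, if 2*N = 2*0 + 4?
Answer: 77861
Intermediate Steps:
I(c, G) = 18 (I(c, G) = -3*(-6) = 18)
N = 2 (N = (2*0 + 4)/2 = (0 + 4)/2 = (½)*4 = 2)
z = 0
M = 77841 (M = (-279)² = 77841)
(z + √(I(14, 0) + N))² + M = (0 + √(18 + 2))² + 77841 = (0 + √20)² + 77841 = (0 + 2*√5)² + 77841 = (2*√5)² + 77841 = 20 + 77841 = 77861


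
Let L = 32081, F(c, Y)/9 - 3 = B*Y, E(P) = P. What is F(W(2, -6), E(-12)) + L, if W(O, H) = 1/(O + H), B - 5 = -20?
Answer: 33728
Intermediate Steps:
B = -15 (B = 5 - 20 = -15)
W(O, H) = 1/(H + O)
F(c, Y) = 27 - 135*Y (F(c, Y) = 27 + 9*(-15*Y) = 27 - 135*Y)
F(W(2, -6), E(-12)) + L = (27 - 135*(-12)) + 32081 = (27 + 1620) + 32081 = 1647 + 32081 = 33728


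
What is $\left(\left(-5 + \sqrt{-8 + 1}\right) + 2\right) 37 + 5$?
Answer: $-106 + 37 i \sqrt{7} \approx -106.0 + 97.893 i$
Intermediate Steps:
$\left(\left(-5 + \sqrt{-8 + 1}\right) + 2\right) 37 + 5 = \left(\left(-5 + \sqrt{-7}\right) + 2\right) 37 + 5 = \left(\left(-5 + i \sqrt{7}\right) + 2\right) 37 + 5 = \left(-3 + i \sqrt{7}\right) 37 + 5 = \left(-111 + 37 i \sqrt{7}\right) + 5 = -106 + 37 i \sqrt{7}$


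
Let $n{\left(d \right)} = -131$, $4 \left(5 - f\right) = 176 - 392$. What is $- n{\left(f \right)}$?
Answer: $131$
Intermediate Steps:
$f = 59$ ($f = 5 - \frac{176 - 392}{4} = 5 - -54 = 5 + 54 = 59$)
$- n{\left(f \right)} = \left(-1\right) \left(-131\right) = 131$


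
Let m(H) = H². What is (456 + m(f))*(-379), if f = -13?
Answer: -236875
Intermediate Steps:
(456 + m(f))*(-379) = (456 + (-13)²)*(-379) = (456 + 169)*(-379) = 625*(-379) = -236875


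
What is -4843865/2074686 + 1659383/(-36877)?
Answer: -3621325888343/76508195622 ≈ -47.333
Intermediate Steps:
-4843865/2074686 + 1659383/(-36877) = -4843865*1/2074686 + 1659383*(-1/36877) = -4843865/2074686 - 1659383/36877 = -3621325888343/76508195622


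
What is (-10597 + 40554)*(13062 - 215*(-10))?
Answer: 455705884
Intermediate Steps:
(-10597 + 40554)*(13062 - 215*(-10)) = 29957*(13062 + 2150) = 29957*15212 = 455705884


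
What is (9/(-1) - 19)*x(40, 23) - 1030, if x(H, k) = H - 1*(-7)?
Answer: -2346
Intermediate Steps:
x(H, k) = 7 + H (x(H, k) = H + 7 = 7 + H)
(9/(-1) - 19)*x(40, 23) - 1030 = (9/(-1) - 19)*(7 + 40) - 1030 = (9*(-1) - 19)*47 - 1030 = (-9 - 19)*47 - 1030 = -28*47 - 1030 = -1316 - 1030 = -2346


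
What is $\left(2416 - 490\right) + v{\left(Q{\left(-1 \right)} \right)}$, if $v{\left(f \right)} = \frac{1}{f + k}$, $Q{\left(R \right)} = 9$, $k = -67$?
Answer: $\frac{111707}{58} \approx 1926.0$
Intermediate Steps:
$v{\left(f \right)} = \frac{1}{-67 + f}$ ($v{\left(f \right)} = \frac{1}{f - 67} = \frac{1}{-67 + f}$)
$\left(2416 - 490\right) + v{\left(Q{\left(-1 \right)} \right)} = \left(2416 - 490\right) + \frac{1}{-67 + 9} = 1926 + \frac{1}{-58} = 1926 - \frac{1}{58} = \frac{111707}{58}$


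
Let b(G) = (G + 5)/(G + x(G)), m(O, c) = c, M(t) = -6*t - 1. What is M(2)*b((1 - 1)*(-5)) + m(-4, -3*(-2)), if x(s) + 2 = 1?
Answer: 71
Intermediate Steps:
x(s) = -1 (x(s) = -2 + 1 = -1)
M(t) = -1 - 6*t
b(G) = (5 + G)/(-1 + G) (b(G) = (G + 5)/(G - 1) = (5 + G)/(-1 + G))
M(2)*b((1 - 1)*(-5)) + m(-4, -3*(-2)) = (-1 - 6*2)*((5 + (1 - 1)*(-5))/(-1 + (1 - 1)*(-5))) - 3*(-2) = (-1 - 12)*((5 + 0*(-5))/(-1 + 0*(-5))) + 6 = -13*(5 + 0)/(-1 + 0) + 6 = -13*5/(-1) + 6 = -(-13)*5 + 6 = -13*(-5) + 6 = 65 + 6 = 71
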